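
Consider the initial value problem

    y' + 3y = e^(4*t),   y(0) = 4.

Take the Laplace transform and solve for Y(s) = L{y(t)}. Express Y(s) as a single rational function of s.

Y(s) = (4*s - 15)/(s^2 - s - 12)

Take the Laplace transform of both sides.
Using L{y'} = sY - y(0) = sY - 4, the left side becomes (s + 3)Y - (4).
The right side is L{e^(4*t)} = 1/(s - 4).
So (s + 3)Y = 1/(s - 4) + (4).
Divide through and combine into a single rational function.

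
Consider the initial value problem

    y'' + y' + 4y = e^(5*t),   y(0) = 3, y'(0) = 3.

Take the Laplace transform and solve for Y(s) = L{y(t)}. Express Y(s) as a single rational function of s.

Y(s) = (3*s^2 - 9*s - 29)/(s^3 - 4*s^2 - s - 20)

Laplace-transform each side.
The derivative rules (L{y''} = s^2 Y - s·y(0) - y'(0) and L{y'} = sY - y(0), with y(0) = 3, y'(0) = 3) turn the left side into (s^2 + s + 4)Y - (3*s + 6).
The right side is L{e^(5*t)} = 1/(s - 5).
So (s^2 + s + 4)Y = 1/(s - 5) + (3*s + 6).
Solve for Y(s) and write it as one ratio of polynomials.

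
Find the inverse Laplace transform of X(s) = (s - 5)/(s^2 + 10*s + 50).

Complete the square in the denominator: s^2 + 10*s + 50 = (s + 5)^2 + 5^2.
Split the numerator to match: s - 5 = 1·(s + 5) - 2·5.
Invert each term: 1·(s + 5)/((s + 5)^2 + 25) ↔ e^(-5t)cos(5t); -2·5/((s + 5)^2 + 25) ↔ -2e^(-5t)sin(5t).

-2*exp(-5*t)*sin(5*t) + exp(-5*t)*cos(5*t)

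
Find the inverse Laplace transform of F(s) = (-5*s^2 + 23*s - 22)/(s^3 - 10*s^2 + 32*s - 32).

Factor the denominator: s^3 - 10*s^2 + 32*s - 32 = (s - 4)^2*(s - 2).
Partial fraction decomposition gives [-6/(s - 4)] + [-5/(s - 4)^2] + [1/(s - 2)].
Invert each term: -6/(s - 4) ↔ -6e^(4t); -5/(s - 4)^2 ↔ -5t·e^(4t); 1/(s - 2) ↔ e^(2t).

-5*t*exp(4*t) - 6*exp(4*t) + exp(2*t)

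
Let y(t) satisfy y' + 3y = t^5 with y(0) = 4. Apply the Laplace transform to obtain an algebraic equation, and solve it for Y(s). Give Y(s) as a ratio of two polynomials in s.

Y(s) = (4*s^6 + 120)/(s^7 + 3*s^6)

Apply the Laplace transform to the equation.
The derivative rules (L{y'} = sY - y(0) = sY - 4) turn the left side into (s + 3)Y - (4).
The right side is L{t^5} = 120/s^6.
So (s + 3)Y = 120/s^6 + (4).
Divide through and combine into a single rational function.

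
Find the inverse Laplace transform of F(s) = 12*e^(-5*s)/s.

The factor e^(-5s) signals a time shift by c = 5 (second shifting theorem).
L{12} = 12/s, so L^-1{12/s} = 12.
Hence the inverse is u(t - 5) times that function evaluated at t - 5.

Heaviside(t - 5)*(12)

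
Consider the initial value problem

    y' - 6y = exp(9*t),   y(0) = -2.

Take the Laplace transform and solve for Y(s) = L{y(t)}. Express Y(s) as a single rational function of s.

Apply the Laplace transform to the equation.
Using L{y'} = sY - y(0) = sY - (-2), the left side becomes (s - 6)Y - (-2).
The right side is L{exp(9*t)} = 1/(s - 9).
So (s - 6)Y = 1/(s - 9) + (-2).
Divide through and combine into a single rational function.

Y(s) = (-2*s + 19)/(s^2 - 15*s + 54)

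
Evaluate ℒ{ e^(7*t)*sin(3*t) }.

L{sin(3t)} = 3/(s^2 + 9).
By the first shifting theorem, multiplying by e^(7t) replaces s with s - 7.

3/((s - 7)^2 + 9)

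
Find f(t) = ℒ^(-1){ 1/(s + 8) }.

Since L{e^(-8t)} = 1/(s + 8), the inverse is e^(-8*t).

f(t) = exp(-8*t)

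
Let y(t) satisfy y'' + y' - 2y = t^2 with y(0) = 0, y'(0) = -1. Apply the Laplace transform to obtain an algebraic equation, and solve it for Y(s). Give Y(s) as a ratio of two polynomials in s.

Y(s) = (-s^3 + 2)/(s^5 + s^4 - 2*s^3)

Transform both sides with L{·}.
Using L{y''} = s^2 Y - s·y(0) - y'(0) and L{y'} = sY - y(0), with y(0) = 0, y'(0) = -1, the left side becomes (s^2 + s - 2)Y - (-1).
The right side is L{t^2} = 2/s^3.
So (s^2 + s - 2)Y = 2/s^3 + (-1).
Isolate Y and clear denominators.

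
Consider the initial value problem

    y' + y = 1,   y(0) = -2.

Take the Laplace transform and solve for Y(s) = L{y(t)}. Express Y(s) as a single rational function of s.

Y(s) = (-2*s + 1)/(s^2 + s)

Laplace-transform each side.
The derivative rules (L{y'} = sY - y(0) = sY - (-2)) turn the left side into (s + 1)Y - (-2).
The right side is L{1} = 1/s.
So (s + 1)Y = 1/s + (-2).
Divide through and combine into a single rational function.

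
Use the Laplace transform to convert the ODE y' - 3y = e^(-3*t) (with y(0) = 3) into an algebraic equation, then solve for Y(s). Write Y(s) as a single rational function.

Y(s) = (3*s + 10)/(s^2 - 9)

Laplace-transform each side.
The derivative rules (L{y'} = sY - y(0) = sY - 3) turn the left side into (s - 3)Y - (3).
The right side is L{e^(-3*t)} = 1/(s + 3).
So (s - 3)Y = 1/(s + 3) + (3).
Solve for Y(s) and write it as one ratio of polynomials.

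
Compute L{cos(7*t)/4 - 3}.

s/(4*(s^2 + 49)) - 3/s

The transform is linear, so treat each term independently.
(1/4)·[L{cos(7t)} = s/(s^2 + 49)]; L{-3} = -3/s.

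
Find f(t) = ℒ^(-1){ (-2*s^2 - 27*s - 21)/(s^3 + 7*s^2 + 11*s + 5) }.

Factor the denominator: s^3 + 7*s^2 + 11*s + 5 = (s + 1)^2*(s + 5).
Partial fraction decomposition gives [-6/(s + 1)] + [(s + 1)^(-2)] + [4/(s + 5)].
Invert each term: -6/(s + 1) ↔ -6e^(-t); 1/(s + 1)^2 ↔ t·e^(-t); 4/(s + 5) ↔ 4e^(-5t).

f(t) = t*exp(-t) - 6*exp(-t) + 4*exp(-5*t)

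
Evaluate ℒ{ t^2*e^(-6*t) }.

L{e^(-6t)} = 1/(s + 6).
Then apply L{t^2·g(t)} = (-1)^2 d^2/ds^2[G(s)] with G(s) = 1/(s + 6):
differentiating 2 times and applying the sign gives 2/(s + 6)^3.

2/(s + 6)^3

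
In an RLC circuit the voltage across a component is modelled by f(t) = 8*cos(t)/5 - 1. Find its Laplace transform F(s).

F(s) = 8*s/(5*(s^2 + 1)) - 1/s

By linearity of the Laplace transform, transform each term separately.
L{-1} = -1/s; (8/5)·[L{cos(t)} = s/(s^2 + 1)].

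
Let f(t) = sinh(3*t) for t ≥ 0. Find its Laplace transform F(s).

F(s) = 3/(s^2 - 9)

L{sinh(3t)} = 3/(s^2 - 9).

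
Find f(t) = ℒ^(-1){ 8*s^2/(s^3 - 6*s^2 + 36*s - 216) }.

Factor the denominator: s^3 - 6*s^2 + 36*s - 216 = (s - 6)*(s^2 + 36).
Partial fraction decomposition gives [4/(s - 6)] + [4*s/(s^2 + 36)] + [24/(s^2 + 36)].
Invert each term: 4/(s - 6) ↔ 4e^(6t); 4·s/(s^2 + 36) ↔ 4cos(6t); 4·6/(s^2 + 36) ↔ 4sin(6t).

f(t) = 4*exp(6*t) + 4*sin(6*t) + 4*cos(6*t)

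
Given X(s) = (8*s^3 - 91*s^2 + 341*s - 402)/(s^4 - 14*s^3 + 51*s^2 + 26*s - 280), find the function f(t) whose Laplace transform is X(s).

f(t) = 5*exp(7*t) - 2*exp(5*t) + exp(4*t) + 4*exp(-2*t)

Factor the denominator: s^4 - 14*s^3 + 51*s^2 + 26*s - 280 = (s - 7)*(s - 5)*(s - 4)*(s + 2).
Partial fraction decomposition gives [5/(s - 7)] + [4/(s + 2)] + [1/(s - 4)] + [-2/(s - 5)].
Invert each term: 5/(s - 7) ↔ 5e^(7t); 4/(s + 2) ↔ 4e^(-2t); 1/(s - 4) ↔ e^(4t); -2/(s - 5) ↔ -2e^(5t).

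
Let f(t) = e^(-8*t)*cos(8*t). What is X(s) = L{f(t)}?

X(s) = (s + 8)/((s + 8)^2 + 64)

L{cos(8t)} = s/(s^2 + 64).
By the first shifting theorem, multiplying by e^(-8t) replaces s with s + 8.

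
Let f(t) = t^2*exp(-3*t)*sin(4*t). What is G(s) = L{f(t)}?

G(s) = 8*(3*s^2 + 18*s + 11)/(s^2 + 6*s + 25)^3

L{sin(4t)} = 4/(s^2 + 16).
Multiplying by e^(-3t) shifts s → s + 3, so L{exp(-3*t)*sin(4*t)} = 4/((s + 3)^2 + 16).
Then apply L{t^2·g(t)} = (-1)^2 d^2/ds^2[H(s)] with H(s) = 4/((s + 3)^2 + 16):
differentiating 2 times and applying the sign gives 8*(3*s^2 + 18*s + 11)/(s^2 + 6*s + 25)^3.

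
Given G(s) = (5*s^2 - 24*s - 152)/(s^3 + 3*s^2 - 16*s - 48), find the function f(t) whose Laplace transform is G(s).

Factor the denominator: s^3 + 3*s^2 - 16*s - 48 = (s - 4)*(s + 3)*(s + 4).
Partial fraction decomposition gives [-3/(s - 4)] + [5/(s + 3)] + [3/(s + 4)].
Invert each term: -3/(s - 4) ↔ -3e^(4t); 5/(s + 3) ↔ 5e^(-3t); 3/(s + 4) ↔ 3e^(-4t).

f(t) = -3*exp(4*t) + 5*exp(-3*t) + 3*exp(-4*t)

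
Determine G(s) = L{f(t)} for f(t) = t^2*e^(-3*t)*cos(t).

G(s) = 2*(s + 3)*(s^2 + 6*s + 6)/(s^2 + 6*s + 10)^3

L{cos(t)} = s/(s^2 + 1).
Multiplying by e^(-3t) shifts s → s + 3, so L{e^(-3*t)*cos(t)} = (s + 3)/((s + 3)^2 + 1).
Then apply L{t^2·g(t)} = (-1)^2 d^2/ds^2[H(s)] with H(s) = (s + 3)/((s + 3)^2 + 1):
differentiating 2 times and applying the sign gives 2*(s + 3)*(s^2 + 6*s + 6)/(s^2 + 6*s + 10)^3.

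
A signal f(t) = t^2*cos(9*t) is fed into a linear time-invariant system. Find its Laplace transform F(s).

L{cos(9t)} = s/(s^2 + 81).
Then apply L{t^2·g(t)} = (-1)^2 d^2/ds^2[G(s)] with G(s) = s/(s^2 + 81):
differentiating 2 times and applying the sign gives 2*s*(s^2 - 243)/(s^2 + 81)^3.

F(s) = 2*s*(s^2 - 243)/(s^2 + 81)^3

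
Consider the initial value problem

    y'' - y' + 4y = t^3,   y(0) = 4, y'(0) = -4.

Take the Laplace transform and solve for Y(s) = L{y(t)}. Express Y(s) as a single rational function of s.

Transform both sides with L{·}.
With L{y''} = s^2 Y - s·y(0) - y'(0) and L{y'} = sY - y(0), with y(0) = 4, y'(0) = -4: the LHS transforms to (s^2 - s + 4)Y - (4*s - 8).
The right side is L{t^3} = 6/s^4.
So (s^2 - s + 4)Y = 6/s^4 + (4*s - 8).
Solve for Y(s) and write it as one ratio of polynomials.

Y(s) = (4*s^5 - 8*s^4 + 6)/(s^6 - s^5 + 4*s^4)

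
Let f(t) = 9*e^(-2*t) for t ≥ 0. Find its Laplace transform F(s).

F(s) = 9/(s + 2)

L{9} = 9/s.
By the first shifting theorem, multiplying by e^(-2t) replaces s with s + 2.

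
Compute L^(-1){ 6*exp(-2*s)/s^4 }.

The factor e^(-2s) signals a time shift by c = 2 (second shifting theorem).
L{t^3} = 3!/s^4 = 6/s^4, so L^-1{6/s^4} = t^3.
Hence the inverse is u(t - 2) times that function evaluated at t - 2.

Heaviside(t - 2)*((t - 2)^3)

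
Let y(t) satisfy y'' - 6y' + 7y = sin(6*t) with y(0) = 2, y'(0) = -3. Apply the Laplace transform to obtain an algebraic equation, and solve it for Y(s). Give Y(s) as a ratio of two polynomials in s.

Y(s) = (2*s^3 - 15*s^2 + 72*s - 534)/(s^4 - 6*s^3 + 43*s^2 - 216*s + 252)

Transform both sides with L{·}.
With L{y''} = s^2 Y - s·y(0) - y'(0) and L{y'} = sY - y(0), with y(0) = 2, y'(0) = -3: the LHS transforms to (s^2 - 6*s + 7)Y - (2*s - 15).
The right side is L{sin(6*t)} = 6/(s^2 + 36).
So (s^2 - 6*s + 7)Y = 6/(s^2 + 36) + (2*s - 15).
Isolate Y and clear denominators.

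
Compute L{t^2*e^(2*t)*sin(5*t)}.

10*(3*s^2 - 12*s - 13)/(s^2 - 4*s + 29)^3

L{sin(5t)} = 5/(s^2 + 25).
Multiplying by e^(2t) shifts s → s - 2, so L{e^(2*t)*sin(5*t)} = 5/((s - 2)^2 + 25).
Then apply L{t^2·g(t)} = (-1)^2 d^2/ds^2[G(s)] with G(s) = 5/((s - 2)^2 + 25):
differentiating 2 times and applying the sign gives 10*(3*s^2 - 12*s - 13)/(s^2 - 4*s + 29)^3.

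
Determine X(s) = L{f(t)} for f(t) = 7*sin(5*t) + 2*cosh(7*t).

The transform is linear, so treat each term independently.
(7)·[L{sin(5t)} = 5/(s^2 + 25)]; (2)·[L{cosh(7t)} = s/(s^2 - 49)].

X(s) = 2*s/(s^2 - 49) + 35/(s^2 + 25)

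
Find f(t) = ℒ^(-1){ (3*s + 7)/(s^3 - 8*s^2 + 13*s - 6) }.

f(t) = -2*t*exp(t) + exp(6*t) - exp(t)

Factor the denominator: s^3 - 8*s^2 + 13*s - 6 = (s - 6)*(s - 1)^2.
Partial fraction decomposition gives [-1/(s - 1)] + [-2/(s - 1)^2] + [1/(s - 6)].
Invert each term: -1/(s - 1) ↔ -e^(t); -2/(s - 1)^2 ↔ -2t·e^(t); 1/(s - 6) ↔ e^(6t).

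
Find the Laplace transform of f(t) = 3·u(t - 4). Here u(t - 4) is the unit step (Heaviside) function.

3*exp(-4*s)/s

By the second shifting theorem, L{u(t - c)·g(t - c)} = e^(-cs)·H(s) with c = 4 and H(s) = L{g(t)}.
L{3} = 3/s.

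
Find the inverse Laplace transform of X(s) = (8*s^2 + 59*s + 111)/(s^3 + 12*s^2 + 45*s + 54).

Factor the denominator: s^3 + 12*s^2 + 45*s + 54 = (s + 3)^2*(s + 6).
Partial fraction decomposition gives [3/(s + 3)] + [2/(s + 3)^2] + [5/(s + 6)].
Invert each term: 3/(s + 3) ↔ 3e^(-3t); 2/(s + 3)^2 ↔ 2t·e^(-3t); 5/(s + 6) ↔ 5e^(-6t).

2*t*exp(-3*t) + 3*exp(-3*t) + 5*exp(-6*t)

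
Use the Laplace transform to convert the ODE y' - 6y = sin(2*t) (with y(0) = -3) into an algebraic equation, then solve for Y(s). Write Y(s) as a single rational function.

Transform both sides with L{·}.
Using L{y'} = sY - y(0) = sY - (-3), the left side becomes (s - 6)Y - (-3).
The right side is L{sin(2*t)} = 2/(s^2 + 4).
So (s - 6)Y = 2/(s^2 + 4) + (-3).
Divide through and combine into a single rational function.

Y(s) = (-3*s^2 - 10)/(s^3 - 6*s^2 + 4*s - 24)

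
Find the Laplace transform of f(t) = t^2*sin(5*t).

10*(3*s^2 - 25)/(s^2 + 25)^3

L{sin(5t)} = 5/(s^2 + 25).
Then apply L{t^2·g(t)} = (-1)^2 d^2/ds^2[H(s)] with H(s) = 5/(s^2 + 25):
differentiating 2 times and applying the sign gives 10*(3*s^2 - 25)/(s^2 + 25)^3.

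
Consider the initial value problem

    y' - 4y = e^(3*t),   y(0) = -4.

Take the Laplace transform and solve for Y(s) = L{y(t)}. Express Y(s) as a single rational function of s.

Laplace-transform each side.
Using L{y'} = sY - y(0) = sY - (-4), the left side becomes (s - 4)Y - (-4).
The right side is L{e^(3*t)} = 1/(s - 3).
So (s - 4)Y = 1/(s - 3) + (-4).
Isolate Y and clear denominators.

Y(s) = (-4*s + 13)/(s^2 - 7*s + 12)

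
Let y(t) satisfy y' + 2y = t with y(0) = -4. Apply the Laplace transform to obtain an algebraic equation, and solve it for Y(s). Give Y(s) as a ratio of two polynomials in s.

Y(s) = (-4*s^2 + 1)/(s^3 + 2*s^2)

Take the Laplace transform of both sides.
With L{y'} = sY - y(0) = sY - (-4): the LHS transforms to (s + 2)Y - (-4).
The right side is L{t} = s^(-2).
So (s + 2)Y = s^(-2) + (-4).
Isolate Y and clear denominators.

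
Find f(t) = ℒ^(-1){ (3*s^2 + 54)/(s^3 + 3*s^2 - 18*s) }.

Factor the denominator: s^3 + 3*s^2 - 18*s = s*(s - 3)*(s + 6).
Partial fraction decomposition gives [3/(s + 6)] + [-3/s] + [3/(s - 3)].
Invert each term: 3/(s + 6) ↔ 3e^(-6t); -3/(s - 0) ↔ -3e^(0t); 3/(s - 3) ↔ 3e^(3t).

f(t) = 3*exp(3*t) - 3 + 3*exp(-6*t)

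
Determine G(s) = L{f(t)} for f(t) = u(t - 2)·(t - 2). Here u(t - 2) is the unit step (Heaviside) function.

G(s) = exp(-2*s)/s^2

By the second shifting theorem, L{u(t - c)·g(t - c)} = e^(-cs)·H(s) with c = 2 and H(s) = L{g(t)}.
L{t} = 1!/s^2 = 1/s^2.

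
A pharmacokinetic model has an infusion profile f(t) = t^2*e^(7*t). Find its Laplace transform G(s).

G(s) = 2/(s - 7)^3

L{e^(7t)} = 1/(s - 7).
Then apply L{t^2·g(t)} = (-1)^2 d^2/ds^2[H(s)] with H(s) = 1/(s - 7):
differentiating 2 times and applying the sign gives 2/(s - 7)^3.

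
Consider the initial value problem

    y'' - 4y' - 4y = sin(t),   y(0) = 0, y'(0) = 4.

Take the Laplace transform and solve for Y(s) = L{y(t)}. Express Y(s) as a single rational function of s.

Y(s) = (4*s^2 + 5)/(s^4 - 4*s^3 - 3*s^2 - 4*s - 4)

Apply the Laplace transform to the equation.
Using L{y''} = s^2 Y - s·y(0) - y'(0) and L{y'} = sY - y(0), with y(0) = 0, y'(0) = 4, the left side becomes (s^2 - 4*s - 4)Y - (4).
The right side is L{sin(t)} = 1/(s^2 + 1).
So (s^2 - 4*s - 4)Y = 1/(s^2 + 1) + (4).
Divide through and combine into a single rational function.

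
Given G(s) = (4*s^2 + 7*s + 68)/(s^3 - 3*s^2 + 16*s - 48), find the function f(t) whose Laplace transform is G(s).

Factor the denominator: s^3 - 3*s^2 + 16*s - 48 = (s - 3)*(s^2 + 16).
Partial fraction decomposition gives [5/(s - 3)] + [-s/(s^2 + 16)] + [4/(s^2 + 16)].
Invert each term: 5/(s - 3) ↔ 5e^(3t); -1·s/(s^2 + 16) ↔ -cos(4t); 1·4/(s^2 + 16) ↔ sin(4t).

f(t) = 5*exp(3*t) + sin(4*t) - cos(4*t)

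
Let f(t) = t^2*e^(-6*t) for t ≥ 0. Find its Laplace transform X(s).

L{e^(-6t)} = 1/(s + 6).
Then apply L{t^2·g(t)} = (-1)^2 d^2/ds^2[G(s)] with G(s) = 1/(s + 6):
differentiating 2 times and applying the sign gives 2/(s + 6)^3.

X(s) = 2/(s + 6)^3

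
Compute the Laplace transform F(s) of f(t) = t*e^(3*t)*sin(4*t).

L{sin(4t)} = 4/(s^2 + 16).
Multiplying by e^(3t) shifts s → s - 3, so L{e^(3*t)*sin(4*t)} = 4/((s - 3)^2 + 16).
Then apply L{t·g(t)} = -d/ds[G(s)] with G(s) = 4/((s - 3)^2 + 16):
differentiating 1 time and applying the sign gives 8*(s - 3)/(s^2 - 6*s + 25)^2.

F(s) = 8*(s - 3)/(s^2 - 6*s + 25)^2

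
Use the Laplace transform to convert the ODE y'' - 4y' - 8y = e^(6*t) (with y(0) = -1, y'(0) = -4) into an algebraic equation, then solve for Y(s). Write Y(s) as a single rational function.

Y(s) = (-s^2 + 6*s + 1)/(s^3 - 10*s^2 + 16*s + 48)

Laplace-transform each side.
The derivative rules (L{y''} = s^2 Y - s·y(0) - y'(0) and L{y'} = sY - y(0), with y(0) = -1, y'(0) = -4) turn the left side into (s^2 - 4*s - 8)Y - (-s).
The right side is L{e^(6*t)} = 1/(s - 6).
So (s^2 - 4*s - 8)Y = 1/(s - 6) + (-s).
Divide through and combine into a single rational function.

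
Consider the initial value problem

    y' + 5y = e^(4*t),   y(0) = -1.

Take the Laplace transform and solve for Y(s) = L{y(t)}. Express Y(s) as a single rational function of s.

Laplace-transform each side.
Using L{y'} = sY - y(0) = sY - (-1), the left side becomes (s + 5)Y - (-1).
The right side is L{e^(4*t)} = 1/(s - 4).
So (s + 5)Y = 1/(s - 4) + (-1).
Solve for Y(s) and write it as one ratio of polynomials.

Y(s) = (-s + 5)/(s^2 + s - 20)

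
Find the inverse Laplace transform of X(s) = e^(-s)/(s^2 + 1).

The factor e^(-s) signals a time shift by c = 1 (second shifting theorem).
L{sin(t)} = 1/(s^2 + 1), so L^-1{1/(s^2 + 1)} = sin(t).
Hence the inverse is u(t - 1) times that function evaluated at t - 1.

Heaviside(t - 1)*(sin(t - 1))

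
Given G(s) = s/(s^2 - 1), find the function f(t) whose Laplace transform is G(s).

f(t) = cosh(t)

Since L{cosh(t)} = s/(s^2 - 1), the inverse is cosh(t).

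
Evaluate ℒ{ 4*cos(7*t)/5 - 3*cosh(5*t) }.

4*s/(5*(s^2 + 49)) - 3*s/(s^2 - 25)

Apply the Laplace transform termwise.
(-3)·[L{cosh(5t)} = s/(s^2 - 25)]; (4/5)·[L{cos(7t)} = s/(s^2 + 49)].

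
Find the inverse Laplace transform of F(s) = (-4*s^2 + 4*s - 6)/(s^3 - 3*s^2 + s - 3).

-3*exp(3*t) + sin(t) - cos(t)

Factor the denominator: s^3 - 3*s^2 + s - 3 = (s - 3)*(s^2 + 1).
Partial fraction decomposition gives [-3/(s - 3)] + [-s/(s^2 + 1)] + [1/(s^2 + 1)].
Invert each term: -3/(s - 3) ↔ -3e^(3t); -1·s/(s^2 + 1) ↔ -cos(t); 1·1/(s^2 + 1) ↔ sin(t).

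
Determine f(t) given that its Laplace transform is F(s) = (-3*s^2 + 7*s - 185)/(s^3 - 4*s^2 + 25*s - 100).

Factor the denominator: s^3 - 4*s^2 + 25*s - 100 = (s - 4)*(s^2 + 25).
Partial fraction decomposition gives [-5/(s - 4)] + [2*s/(s^2 + 25)] + [15/(s^2 + 25)].
Invert each term: -5/(s - 4) ↔ -5e^(4t); 2·s/(s^2 + 25) ↔ 2cos(5t); 3·5/(s^2 + 25) ↔ 3sin(5t).

f(t) = -5*exp(4*t) + 3*sin(5*t) + 2*cos(5*t)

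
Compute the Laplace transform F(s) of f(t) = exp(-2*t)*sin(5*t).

L{sin(5t)} = 5/(s^2 + 25).
By the first shifting theorem, multiplying by e^(-2t) replaces s with s + 2.

F(s) = 5/((s + 2)^2 + 25)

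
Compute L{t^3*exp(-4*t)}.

L{t^3} = 3!/s^4 = 6/s^4.
By the first shifting theorem, multiplying by e^(-4t) replaces s with s + 4.

6/(s + 4)^4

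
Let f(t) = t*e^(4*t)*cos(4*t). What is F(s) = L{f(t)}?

L{cos(4t)} = s/(s^2 + 16).
Multiplying by e^(4t) shifts s → s - 4, so L{e^(4*t)*cos(4*t)} = (s - 4)/((s - 4)^2 + 16).
Then apply L{t·g(t)} = -d/ds[G(s)] with G(s) = (s - 4)/((s - 4)^2 + 16):
differentiating 1 time and applying the sign gives s*(s - 8)/(s^2 - 8*s + 32)^2.

F(s) = s*(s - 8)/(s^2 - 8*s + 32)^2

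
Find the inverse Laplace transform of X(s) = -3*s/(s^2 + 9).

-3*cos(3*t)

Since L{cos(3t)} = s/(s^2 + 9), the inverse is cos(3*t), scaled by -3.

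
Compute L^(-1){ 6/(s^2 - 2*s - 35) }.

Rewrite the denominator: s^2 - 2*s - 35 = (s - 1)^2 - 36.
The form in (s - 1) signals a first-shifting-theorem factor e^(t).
Since L{sinh(6t)} = 6/(s^2 - 36), the inverse is e^(t)*sinh(6*t).

exp(t)*sinh(6*t)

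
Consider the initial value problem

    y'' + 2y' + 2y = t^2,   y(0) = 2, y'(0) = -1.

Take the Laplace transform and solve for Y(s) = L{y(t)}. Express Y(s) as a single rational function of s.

Y(s) = (2*s^4 + 3*s^3 + 2)/(s^5 + 2*s^4 + 2*s^3)

Laplace-transform each side.
The derivative rules (L{y''} = s^2 Y - s·y(0) - y'(0) and L{y'} = sY - y(0), with y(0) = 2, y'(0) = -1) turn the left side into (s^2 + 2*s + 2)Y - (2*s + 3).
The right side is L{t^2} = 2/s^3.
So (s^2 + 2*s + 2)Y = 2/s^3 + (2*s + 3).
Solve for Y(s) and write it as one ratio of polynomials.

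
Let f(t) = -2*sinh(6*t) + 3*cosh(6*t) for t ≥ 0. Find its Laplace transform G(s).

G(s) = 3*s/(s^2 - 36) - 12/(s^2 - 36)

The transform is linear, so treat each term independently.
(3)·[L{cosh(6t)} = s/(s^2 - 36)]; (-2)·[L{sinh(6t)} = 6/(s^2 - 36)].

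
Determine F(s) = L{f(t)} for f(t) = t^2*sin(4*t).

F(s) = 8*(3*s^2 - 16)/(s^2 + 16)^3

L{sin(4t)} = 4/(s^2 + 16).
Then apply L{t^2·g(t)} = (-1)^2 d^2/ds^2[G(s)] with G(s) = 4/(s^2 + 16):
differentiating 2 times and applying the sign gives 8*(3*s^2 - 16)/(s^2 + 16)^3.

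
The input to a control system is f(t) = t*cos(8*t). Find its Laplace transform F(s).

L{cos(8t)} = s/(s^2 + 64).
Then apply L{t·g(t)} = -d/ds[G(s)] with G(s) = s/(s^2 + 64):
differentiating 1 time and applying the sign gives (s - 8)*(s + 8)/(s^2 + 64)^2.

F(s) = (s - 8)*(s + 8)/(s^2 + 64)^2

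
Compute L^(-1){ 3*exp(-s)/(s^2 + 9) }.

The factor e^(-s) signals a time shift by c = 1 (second shifting theorem).
L{sin(3t)} = 3/(s^2 + 9), so L^-1{3/(s^2 + 9)} = sin(3*t).
Hence the inverse is u(t - 1) times that function evaluated at t - 1.

Heaviside(t - 1)*(sin(3*t - 3))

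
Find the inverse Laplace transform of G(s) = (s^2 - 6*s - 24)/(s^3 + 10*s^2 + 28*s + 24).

Factor the denominator: s^3 + 10*s^2 + 28*s + 24 = (s + 2)^2*(s + 6).
Partial fraction decomposition gives [-2/(s + 2)] + [-2/(s + 2)^2] + [3/(s + 6)].
Invert each term: -2/(s + 2) ↔ -2e^(-2t); -2/(s + 2)^2 ↔ -2t·e^(-2t); 3/(s + 6) ↔ 3e^(-6t).

-2*t*exp(-2*t) - 2*exp(-2*t) + 3*exp(-6*t)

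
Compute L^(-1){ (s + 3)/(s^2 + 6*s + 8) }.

exp(-3*t)*cosh(t)

Rewrite the denominator: s^2 + 6*s + 8 = (s + 3)^2 - 1.
The form in (s + 3) signals a first-shifting-theorem factor e^(-3t).
Since L{cosh(t)} = s/(s^2 - 1), the inverse is e^(-3*t)*cosh(t).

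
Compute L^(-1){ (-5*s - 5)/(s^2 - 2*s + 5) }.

Complete the square in the denominator: s^2 - 2*s + 5 = (s - 1)^2 + 2^2.
Split the numerator to match: -5*s - 5 = -5·(s - 1) - 5·2.
Invert each term: -5·(s - 1)/((s - 1)^2 + 4) ↔ -5e^(t)cos(2t); -5·2/((s - 1)^2 + 4) ↔ -5e^(t)sin(2t).

-5*exp(t)*sin(2*t) - 5*exp(t)*cos(2*t)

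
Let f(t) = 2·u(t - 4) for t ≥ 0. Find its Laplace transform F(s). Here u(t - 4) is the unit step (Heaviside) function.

F(s) = 2*exp(-4*s)/s

By the second shifting theorem, L{u(t - c)·g(t - c)} = e^(-cs)·G(s) with c = 4 and G(s) = L{g(t)}.
L{2} = 2/s.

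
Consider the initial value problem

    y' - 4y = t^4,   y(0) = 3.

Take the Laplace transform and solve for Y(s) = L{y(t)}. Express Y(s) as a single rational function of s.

Y(s) = (3*s^5 + 24)/(s^6 - 4*s^5)

Transform both sides with L{·}.
With L{y'} = sY - y(0) = sY - 3: the LHS transforms to (s - 4)Y - (3).
The right side is L{t^4} = 24/s^5.
So (s - 4)Y = 24/s^5 + (3).
Divide through and combine into a single rational function.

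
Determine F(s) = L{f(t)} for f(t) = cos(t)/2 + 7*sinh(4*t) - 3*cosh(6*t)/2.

By linearity of the Laplace transform, transform each term separately.
(1/2)·[L{cos(t)} = s/(s^2 + 1)]; (-3/2)·[L{cosh(6t)} = s/(s^2 - 36)]; (7)·[L{sinh(4t)} = 4/(s^2 - 16)].

F(s) = s/(2*(s^2 + 1)) - 3*s/(2*(s^2 - 36)) + 28/(s^2 - 16)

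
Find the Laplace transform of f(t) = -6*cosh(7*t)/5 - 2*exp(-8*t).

Apply the Laplace transform termwise.
(-6/5)·[L{cosh(7t)} = s/(s^2 - 49)]; (-2)·[L{e^(-8t)} = 1/(s + 8)].

-6*s/(5*(s^2 - 49)) - 2/(s + 8)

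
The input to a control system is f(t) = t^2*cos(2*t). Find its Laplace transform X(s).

X(s) = 2*s*(s^2 - 12)/(s^2 + 4)^3

L{cos(2t)} = s/(s^2 + 4).
Then apply L{t^2·g(t)} = (-1)^2 d^2/ds^2[G(s)] with G(s) = s/(s^2 + 4):
differentiating 2 times and applying the sign gives 2*s*(s^2 - 12)/(s^2 + 4)^3.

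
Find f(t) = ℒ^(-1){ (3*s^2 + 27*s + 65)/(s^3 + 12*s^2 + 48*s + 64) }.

Factor the denominator: s^3 + 12*s^2 + 48*s + 64 = (s + 4)^3.
Partial fraction decomposition gives [3/(s + 4)] + [3/(s + 4)^2] + [5/(s + 4)^3].
Invert each term: 3/(s + 4) ↔ 3e^(-4t); 3/(s + 4)^2 ↔ 3t·e^(-4t); 5/(s + 4)^3 ↔ (5/2)t^2·e^(-4t).

f(t) = 5*t^2*exp(-4*t)/2 + 3*t*exp(-4*t) + 3*exp(-4*t)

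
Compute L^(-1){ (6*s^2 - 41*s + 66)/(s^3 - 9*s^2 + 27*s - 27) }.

Factor the denominator: s^3 - 9*s^2 + 27*s - 27 = (s - 3)^3.
Partial fraction decomposition gives [6/(s - 3)] + [-5/(s - 3)^2] + [-3/(s - 3)^3].
Invert each term: 6/(s - 3) ↔ 6e^(3t); -5/(s - 3)^2 ↔ -5t·e^(3t); -3/(s - 3)^3 ↔ (-3/2)t^2·e^(3t).

-3*t^2*exp(3*t)/2 - 5*t*exp(3*t) + 6*exp(3*t)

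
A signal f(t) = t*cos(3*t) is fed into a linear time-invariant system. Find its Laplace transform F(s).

L{cos(3t)} = s/(s^2 + 9).
Then apply L{t·g(t)} = -d/ds[G(s)] with G(s) = s/(s^2 + 9):
differentiating 1 time and applying the sign gives (s - 3)*(s + 3)/(s^2 + 9)^2.

F(s) = (s - 3)*(s + 3)/(s^2 + 9)^2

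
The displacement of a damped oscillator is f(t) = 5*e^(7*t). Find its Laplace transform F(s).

F(s) = 5/(s - 7)

L{5} = 5/s.
By the first shifting theorem, multiplying by e^(7t) replaces s with s - 7.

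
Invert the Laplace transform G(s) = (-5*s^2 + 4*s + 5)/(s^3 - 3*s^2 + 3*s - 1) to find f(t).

Factor the denominator: s^3 - 3*s^2 + 3*s - 1 = (s - 1)^3.
Partial fraction decomposition gives [-5/(s - 1)] + [-6/(s - 1)^2] + [4/(s - 1)^3].
Invert each term: -5/(s - 1) ↔ -5e^(t); -6/(s - 1)^2 ↔ -6t·e^(t); 4/(s - 1)^3 ↔ (2)t^2·e^(t).

f(t) = 2*t^2*exp(t) - 6*t*exp(t) - 5*exp(t)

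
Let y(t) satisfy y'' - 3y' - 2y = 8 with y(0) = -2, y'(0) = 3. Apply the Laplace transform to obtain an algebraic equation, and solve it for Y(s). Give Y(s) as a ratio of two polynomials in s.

Y(s) = (-2*s^2 + 9*s + 8)/(s^3 - 3*s^2 - 2*s)

Take the Laplace transform of both sides.
Using L{y''} = s^2 Y - s·y(0) - y'(0) and L{y'} = sY - y(0), with y(0) = -2, y'(0) = 3, the left side becomes (s^2 - 3*s - 2)Y - (-2*s + 9).
The right side is L{8} = 8/s.
So (s^2 - 3*s - 2)Y = 8/s + (-2*s + 9).
Solve for Y(s) and write it as one ratio of polynomials.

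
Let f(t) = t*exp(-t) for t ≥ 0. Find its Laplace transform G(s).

G(s) = (s + 1)^(-2)

L{e^(-t)} = 1/(s + 1).
Then apply L{t·g(t)} = -d/ds[H(s)] with H(s) = 1/(s + 1):
differentiating 1 time and applying the sign gives (s + 1)^(-2).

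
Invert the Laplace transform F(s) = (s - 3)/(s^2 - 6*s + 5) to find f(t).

f(t) = exp(3*t)*cosh(2*t)

Rewrite the denominator: s^2 - 6*s + 5 = (s - 3)^2 - 4.
The form in (s - 3) signals a first-shifting-theorem factor e^(3t).
Since L{cosh(2t)} = s/(s^2 - 4), the inverse is e^(3*t)*cosh(2*t).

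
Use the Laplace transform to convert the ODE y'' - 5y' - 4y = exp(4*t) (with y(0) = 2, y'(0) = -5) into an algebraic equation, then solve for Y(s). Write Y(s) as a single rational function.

Y(s) = (2*s^2 - 23*s + 61)/(s^3 - 9*s^2 + 16*s + 16)

Apply the Laplace transform to the equation.
The derivative rules (L{y''} = s^2 Y - s·y(0) - y'(0) and L{y'} = sY - y(0), with y(0) = 2, y'(0) = -5) turn the left side into (s^2 - 5*s - 4)Y - (2*s - 15).
The right side is L{exp(4*t)} = 1/(s - 4).
So (s^2 - 5*s - 4)Y = 1/(s - 4) + (2*s - 15).
Solve for Y(s) and write it as one ratio of polynomials.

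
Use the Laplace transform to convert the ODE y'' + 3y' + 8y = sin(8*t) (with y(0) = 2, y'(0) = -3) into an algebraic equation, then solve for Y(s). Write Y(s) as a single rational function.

Y(s) = (2*s^3 + 3*s^2 + 128*s + 200)/(s^4 + 3*s^3 + 72*s^2 + 192*s + 512)

Apply the Laplace transform to the equation.
The derivative rules (L{y''} = s^2 Y - s·y(0) - y'(0) and L{y'} = sY - y(0), with y(0) = 2, y'(0) = -3) turn the left side into (s^2 + 3*s + 8)Y - (2*s + 3).
The right side is L{sin(8*t)} = 8/(s^2 + 64).
So (s^2 + 3*s + 8)Y = 8/(s^2 + 64) + (2*s + 3).
Divide through and combine into a single rational function.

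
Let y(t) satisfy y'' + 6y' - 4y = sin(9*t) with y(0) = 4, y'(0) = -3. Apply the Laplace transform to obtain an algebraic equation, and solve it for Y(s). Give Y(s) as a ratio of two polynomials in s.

Take the Laplace transform of both sides.
With L{y''} = s^2 Y - s·y(0) - y'(0) and L{y'} = sY - y(0), with y(0) = 4, y'(0) = -3: the LHS transforms to (s^2 + 6*s - 4)Y - (4*s + 21).
The right side is L{sin(9*t)} = 9/(s^2 + 81).
So (s^2 + 6*s - 4)Y = 9/(s^2 + 81) + (4*s + 21).
Divide through and combine into a single rational function.

Y(s) = (4*s^3 + 21*s^2 + 324*s + 1710)/(s^4 + 6*s^3 + 77*s^2 + 486*s - 324)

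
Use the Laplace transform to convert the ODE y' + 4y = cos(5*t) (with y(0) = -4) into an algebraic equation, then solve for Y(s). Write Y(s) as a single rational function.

Y(s) = (-4*s^2 + s - 100)/(s^3 + 4*s^2 + 25*s + 100)

Laplace-transform each side.
The derivative rules (L{y'} = sY - y(0) = sY - (-4)) turn the left side into (s + 4)Y - (-4).
The right side is L{cos(5*t)} = s/(s^2 + 25).
So (s + 4)Y = s/(s^2 + 25) + (-4).
Solve for Y(s) and write it as one ratio of polynomials.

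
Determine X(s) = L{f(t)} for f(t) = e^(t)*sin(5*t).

L{sin(5t)} = 5/(s^2 + 25).
By the first shifting theorem, multiplying by e^(t) replaces s with s - 1.

X(s) = 5/((s - 1)^2 + 25)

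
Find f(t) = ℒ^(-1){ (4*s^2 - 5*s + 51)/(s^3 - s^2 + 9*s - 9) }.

Factor the denominator: s^3 - s^2 + 9*s - 9 = (s - 1)*(s^2 + 9).
Partial fraction decomposition gives [5/(s - 1)] + [-s/(s^2 + 9)] + [-6/(s^2 + 9)].
Invert each term: 5/(s - 1) ↔ 5e^(t); -1·s/(s^2 + 9) ↔ -cos(3t); -2·3/(s^2 + 9) ↔ -2sin(3t).

f(t) = 5*exp(t) - 2*sin(3*t) - cos(3*t)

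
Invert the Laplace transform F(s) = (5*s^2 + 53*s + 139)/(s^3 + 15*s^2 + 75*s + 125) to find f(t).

f(t) = -t^2*exp(-5*t)/2 + 3*t*exp(-5*t) + 5*exp(-5*t)

Factor the denominator: s^3 + 15*s^2 + 75*s + 125 = (s + 5)^3.
Partial fraction decomposition gives [5/(s + 5)] + [3/(s + 5)^2] + [-1/(s + 5)^3].
Invert each term: 5/(s + 5) ↔ 5e^(-5t); 3/(s + 5)^2 ↔ 3t·e^(-5t); -1/(s + 5)^3 ↔ (-1/2)t^2·e^(-5t).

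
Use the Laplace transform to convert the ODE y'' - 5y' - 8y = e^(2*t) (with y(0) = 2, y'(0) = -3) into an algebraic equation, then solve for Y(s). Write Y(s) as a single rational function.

Take the Laplace transform of both sides.
Using L{y''} = s^2 Y - s·y(0) - y'(0) and L{y'} = sY - y(0), with y(0) = 2, y'(0) = -3, the left side becomes (s^2 - 5*s - 8)Y - (2*s - 13).
The right side is L{e^(2*t)} = 1/(s - 2).
So (s^2 - 5*s - 8)Y = 1/(s - 2) + (2*s - 13).
Isolate Y and clear denominators.

Y(s) = (2*s^2 - 17*s + 27)/(s^3 - 7*s^2 + 2*s + 16)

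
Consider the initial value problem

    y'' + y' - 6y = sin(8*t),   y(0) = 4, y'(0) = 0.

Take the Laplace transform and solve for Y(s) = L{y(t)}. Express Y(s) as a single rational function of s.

Take the Laplace transform of both sides.
With L{y''} = s^2 Y - s·y(0) - y'(0) and L{y'} = sY - y(0), with y(0) = 4, y'(0) = 0: the LHS transforms to (s^2 + s - 6)Y - (4*s + 4).
The right side is L{sin(8*t)} = 8/(s^2 + 64).
So (s^2 + s - 6)Y = 8/(s^2 + 64) + (4*s + 4).
Solve for Y(s) and write it as one ratio of polynomials.

Y(s) = (4*s^3 + 4*s^2 + 256*s + 264)/(s^4 + s^3 + 58*s^2 + 64*s - 384)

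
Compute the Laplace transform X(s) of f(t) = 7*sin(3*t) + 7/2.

X(s) = 21/(s^2 + 9) + 7/(2*s)

The transform is linear, so treat each term independently.
(7)·[L{sin(3t)} = 3/(s^2 + 9)]; L{7/2} = (7/2)/s.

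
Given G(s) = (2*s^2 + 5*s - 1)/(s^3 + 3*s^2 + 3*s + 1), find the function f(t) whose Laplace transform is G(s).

Factor the denominator: s^3 + 3*s^2 + 3*s + 1 = (s + 1)^3.
Partial fraction decomposition gives [2/(s + 1)] + [(s + 1)^(-2)] + [-4/(s + 1)^3].
Invert each term: 2/(s + 1) ↔ 2e^(-t); 1/(s + 1)^2 ↔ t·e^(-t); -4/(s + 1)^3 ↔ (-2)t^2·e^(-t).

f(t) = -2*t^2*exp(-t) + t*exp(-t) + 2*exp(-t)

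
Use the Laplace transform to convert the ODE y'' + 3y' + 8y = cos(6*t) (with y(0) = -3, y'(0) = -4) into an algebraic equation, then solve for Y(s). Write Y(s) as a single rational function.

Y(s) = (-3*s^3 - 13*s^2 - 107*s - 468)/(s^4 + 3*s^3 + 44*s^2 + 108*s + 288)

Transform both sides with L{·}.
Using L{y''} = s^2 Y - s·y(0) - y'(0) and L{y'} = sY - y(0), with y(0) = -3, y'(0) = -4, the left side becomes (s^2 + 3*s + 8)Y - (-3*s - 13).
The right side is L{cos(6*t)} = s/(s^2 + 36).
So (s^2 + 3*s + 8)Y = s/(s^2 + 36) + (-3*s - 13).
Solve for Y(s) and write it as one ratio of polynomials.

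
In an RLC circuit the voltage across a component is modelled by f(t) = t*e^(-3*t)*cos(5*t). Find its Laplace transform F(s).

L{cos(5t)} = s/(s^2 + 25).
Multiplying by e^(-3t) shifts s → s + 3, so L{e^(-3*t)*cos(5*t)} = (s + 3)/((s + 3)^2 + 25).
Then apply L{t·g(t)} = -d/ds[G(s)] with G(s) = (s + 3)/((s + 3)^2 + 25):
differentiating 1 time and applying the sign gives (s - 2)*(s + 8)/(s^2 + 6*s + 34)^2.

F(s) = (s - 2)*(s + 8)/(s^2 + 6*s + 34)^2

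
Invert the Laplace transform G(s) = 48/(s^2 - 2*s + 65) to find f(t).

Rewrite the denominator: s^2 - 2*s + 65 = (s - 1)^2 + 64.
The form in (s - 1) signals a first-shifting-theorem factor e^(t).
Since L{sin(8t)} = 8/(s^2 + 64), the inverse is e^(t)*sin(8*t), scaled by 6.

f(t) = 6*exp(t)*sin(8*t)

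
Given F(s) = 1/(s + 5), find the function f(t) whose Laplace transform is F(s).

f(t) = exp(-5*t)

Since L{e^(-5t)} = 1/(s + 5), the inverse is exp(-5*t).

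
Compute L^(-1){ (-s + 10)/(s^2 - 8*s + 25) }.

Complete the square in the denominator: s^2 - 8*s + 25 = (s - 4)^2 + 3^2.
Split the numerator to match: -s + 10 = -1·(s - 4) + 2·3.
Invert each term: -1·(s - 4)/((s - 4)^2 + 9) ↔ -e^(4t)cos(3t); 2·3/((s - 4)^2 + 9) ↔ 2e^(4t)sin(3t).

2*exp(4*t)*sin(3*t) - exp(4*t)*cos(3*t)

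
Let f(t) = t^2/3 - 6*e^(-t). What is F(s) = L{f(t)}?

The transform is linear, so treat each term independently.
(-6)·[L{e^(-t)} = 1/(s + 1)]; (1/3)·[L{t^2} = 2!/s^3 = 2/s^3].

F(s) = -6/(s + 1) + 2/(3*s^3)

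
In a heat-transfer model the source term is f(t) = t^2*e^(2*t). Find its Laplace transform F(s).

L{e^(2t)} = 1/(s - 2).
Then apply L{t^2·g(t)} = (-1)^2 d^2/ds^2[G(s)] with G(s) = 1/(s - 2):
differentiating 2 times and applying the sign gives 2/(s - 2)^3.

F(s) = 2/(s - 2)^3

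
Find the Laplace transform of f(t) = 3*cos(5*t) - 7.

By linearity of the Laplace transform, transform each term separately.
(3)·[L{cos(5t)} = s/(s^2 + 25)]; L{-7} = -7/s.

3*s/(s^2 + 25) - 7/s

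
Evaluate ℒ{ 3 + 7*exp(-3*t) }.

7/(s + 3) + 3/s

Apply the Laplace transform termwise.
(7)·[L{e^(-3t)} = 1/(s + 3)]; L{3} = 3/s.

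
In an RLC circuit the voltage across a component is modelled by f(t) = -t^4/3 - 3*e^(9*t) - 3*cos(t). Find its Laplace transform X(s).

By linearity of the Laplace transform, transform each term separately.
(-1/3)·[L{t^4} = 4!/s^5 = 24/s^5]; (-3)·[L{cos(t)} = s/(s^2 + 1)]; (-3)·[L{e^(9t)} = 1/(s - 9)].

X(s) = -3*s/(s^2 + 1) - 3/(s - 9) - 8/s^5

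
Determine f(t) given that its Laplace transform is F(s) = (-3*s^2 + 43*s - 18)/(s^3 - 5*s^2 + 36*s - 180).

Factor the denominator: s^3 - 5*s^2 + 36*s - 180 = (s - 5)*(s^2 + 36).
Partial fraction decomposition gives [2/(s - 5)] + [-5*s/(s^2 + 36)] + [18/(s^2 + 36)].
Invert each term: 2/(s - 5) ↔ 2e^(5t); -5·s/(s^2 + 36) ↔ -5cos(6t); 3·6/(s^2 + 36) ↔ 3sin(6t).

f(t) = 2*exp(5*t) + 3*sin(6*t) - 5*cos(6*t)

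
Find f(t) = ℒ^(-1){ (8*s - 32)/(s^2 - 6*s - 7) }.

f(t) = 3*exp(7*t) + 5*exp(-t)

Factor the denominator: s^2 - 6*s - 7 = (s - 7)*(s + 1).
Partial fraction decomposition gives [3/(s - 7)] + [5/(s + 1)].
Invert each term: 3/(s - 7) ↔ 3e^(7t); 5/(s + 1) ↔ 5e^(-t).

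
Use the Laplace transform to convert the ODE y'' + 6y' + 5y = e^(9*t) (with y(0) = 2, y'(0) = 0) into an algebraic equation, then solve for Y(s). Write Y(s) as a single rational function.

Laplace-transform each side.
Using L{y''} = s^2 Y - s·y(0) - y'(0) and L{y'} = sY - y(0), with y(0) = 2, y'(0) = 0, the left side becomes (s^2 + 6*s + 5)Y - (2*s + 12).
The right side is L{e^(9*t)} = 1/(s - 9).
So (s^2 + 6*s + 5)Y = 1/(s - 9) + (2*s + 12).
Isolate Y and clear denominators.

Y(s) = (2*s^2 - 6*s - 107)/(s^3 - 3*s^2 - 49*s - 45)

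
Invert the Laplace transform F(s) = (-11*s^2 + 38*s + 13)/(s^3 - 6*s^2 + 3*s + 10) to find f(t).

Factor the denominator: s^3 - 6*s^2 + 3*s + 10 = (s - 5)*(s - 2)*(s + 1).
Partial fraction decomposition gives [-4/(s - 5)] + [-2/(s + 1)] + [-5/(s - 2)].
Invert each term: -4/(s - 5) ↔ -4e^(5t); -2/(s + 1) ↔ -2e^(-t); -5/(s - 2) ↔ -5e^(2t).

f(t) = -4*exp(5*t) - 5*exp(2*t) - 2*exp(-t)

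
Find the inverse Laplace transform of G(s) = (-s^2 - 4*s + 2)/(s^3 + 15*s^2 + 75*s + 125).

Factor the denominator: s^3 + 15*s^2 + 75*s + 125 = (s + 5)^3.
Partial fraction decomposition gives [-1/(s + 5)] + [6/(s + 5)^2] + [-3/(s + 5)^3].
Invert each term: -1/(s + 5) ↔ -e^(-5t); 6/(s + 5)^2 ↔ 6t·e^(-5t); -3/(s + 5)^3 ↔ (-3/2)t^2·e^(-5t).

-3*t^2*exp(-5*t)/2 + 6*t*exp(-5*t) - exp(-5*t)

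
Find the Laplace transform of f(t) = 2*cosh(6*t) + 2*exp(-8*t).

Apply the Laplace transform termwise.
(2)·[L{cosh(6t)} = s/(s^2 - 36)]; (2)·[L{e^(-8t)} = 1/(s + 8)].

2*s/(s^2 - 36) + 2/(s + 8)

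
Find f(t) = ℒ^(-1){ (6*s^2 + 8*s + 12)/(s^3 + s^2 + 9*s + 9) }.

f(t) = sin(3*t) + 5*cos(3*t) + exp(-t)

Factor the denominator: s^3 + s^2 + 9*s + 9 = (s + 1)*(s^2 + 9).
Partial fraction decomposition gives [1/(s + 1)] + [5*s/(s^2 + 9)] + [3/(s^2 + 9)].
Invert each term: 1/(s + 1) ↔ e^(-t); 5·s/(s^2 + 9) ↔ 5cos(3t); 1·3/(s^2 + 9) ↔ sin(3t).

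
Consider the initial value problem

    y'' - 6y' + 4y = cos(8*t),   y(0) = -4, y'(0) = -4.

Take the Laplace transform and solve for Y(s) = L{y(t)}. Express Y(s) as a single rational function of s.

Y(s) = (-4*s^3 + 20*s^2 - 255*s + 1280)/(s^4 - 6*s^3 + 68*s^2 - 384*s + 256)

Take the Laplace transform of both sides.
With L{y''} = s^2 Y - s·y(0) - y'(0) and L{y'} = sY - y(0), with y(0) = -4, y'(0) = -4: the LHS transforms to (s^2 - 6*s + 4)Y - (-4*s + 20).
The right side is L{cos(8*t)} = s/(s^2 + 64).
So (s^2 - 6*s + 4)Y = s/(s^2 + 64) + (-4*s + 20).
Solve for Y(s) and write it as one ratio of polynomials.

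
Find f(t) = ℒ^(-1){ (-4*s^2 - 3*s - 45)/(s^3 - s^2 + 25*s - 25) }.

f(t) = -2*exp(t) - sin(5*t) - 2*cos(5*t)

Factor the denominator: s^3 - s^2 + 25*s - 25 = (s - 1)*(s^2 + 25).
Partial fraction decomposition gives [-2/(s - 1)] + [-2*s/(s^2 + 25)] + [-5/(s^2 + 25)].
Invert each term: -2/(s - 1) ↔ -2e^(t); -2·s/(s^2 + 25) ↔ -2cos(5t); -1·5/(s^2 + 25) ↔ -sin(5t).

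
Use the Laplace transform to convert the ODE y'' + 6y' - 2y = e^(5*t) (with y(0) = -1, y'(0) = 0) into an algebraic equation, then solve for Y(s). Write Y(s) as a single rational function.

Apply the Laplace transform to the equation.
Using L{y''} = s^2 Y - s·y(0) - y'(0) and L{y'} = sY - y(0), with y(0) = -1, y'(0) = 0, the left side becomes (s^2 + 6*s - 2)Y - (-s - 6).
The right side is L{e^(5*t)} = 1/(s - 5).
So (s^2 + 6*s - 2)Y = 1/(s - 5) + (-s - 6).
Isolate Y and clear denominators.

Y(s) = (-s^2 - s + 31)/(s^3 + s^2 - 32*s + 10)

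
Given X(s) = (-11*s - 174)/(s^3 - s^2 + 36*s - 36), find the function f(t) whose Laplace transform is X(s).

Factor the denominator: s^3 - s^2 + 36*s - 36 = (s - 1)*(s^2 + 36).
Partial fraction decomposition gives [-5/(s - 1)] + [5*s/(s^2 + 36)] + [-6/(s^2 + 36)].
Invert each term: -5/(s - 1) ↔ -5e^(t); 5·s/(s^2 + 36) ↔ 5cos(6t); -1·6/(s^2 + 36) ↔ -sin(6t).

f(t) = -5*exp(t) - sin(6*t) + 5*cos(6*t)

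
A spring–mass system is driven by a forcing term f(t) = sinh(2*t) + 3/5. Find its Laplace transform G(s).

G(s) = 2/(s^2 - 4) + 3/(5*s)

Apply the Laplace transform termwise.
L{3/5} = (3/5)/s; L{sinh(2t)} = 2/(s^2 - 4).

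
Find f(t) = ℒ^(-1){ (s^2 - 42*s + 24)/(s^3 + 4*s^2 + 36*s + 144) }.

f(t) = -5*sin(6*t) - 3*cos(6*t) + 4*exp(-4*t)

Factor the denominator: s^3 + 4*s^2 + 36*s + 144 = (s + 4)*(s^2 + 36).
Partial fraction decomposition gives [4/(s + 4)] + [-3*s/(s^2 + 36)] + [-30/(s^2 + 36)].
Invert each term: 4/(s + 4) ↔ 4e^(-4t); -3·s/(s^2 + 36) ↔ -3cos(6t); -5·6/(s^2 + 36) ↔ -5sin(6t).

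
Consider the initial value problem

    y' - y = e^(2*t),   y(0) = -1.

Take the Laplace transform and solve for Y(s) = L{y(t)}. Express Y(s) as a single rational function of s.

Transform both sides with L{·}.
Using L{y'} = sY - y(0) = sY - (-1), the left side becomes (s - 1)Y - (-1).
The right side is L{e^(2*t)} = 1/(s - 2).
So (s - 1)Y = 1/(s - 2) + (-1).
Solve for Y(s) and write it as one ratio of polynomials.

Y(s) = (-s + 3)/(s^2 - 3*s + 2)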